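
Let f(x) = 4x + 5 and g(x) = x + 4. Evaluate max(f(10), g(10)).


45


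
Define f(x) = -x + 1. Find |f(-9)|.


10


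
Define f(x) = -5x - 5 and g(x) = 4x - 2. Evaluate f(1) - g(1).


f(1) = -10
g(1) = 2
Difference = -12

-12


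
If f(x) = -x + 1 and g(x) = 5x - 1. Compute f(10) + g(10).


f(10) = -9
g(10) = 49
Sum = 40

40


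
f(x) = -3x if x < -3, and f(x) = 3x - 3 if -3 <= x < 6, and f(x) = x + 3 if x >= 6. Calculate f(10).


10 satisfies x >= 6
f(10) = 13

13


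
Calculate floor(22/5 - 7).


22/5 = 4.4
4.4 - 7 = -2.6
floor(-2.6) = -3

-3


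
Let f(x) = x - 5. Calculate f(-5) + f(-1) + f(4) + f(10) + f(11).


f(-5) = -10
f(-1) = -6
f(4) = -1
f(10) = 5
f(11) = 6
Sum = -6

-6


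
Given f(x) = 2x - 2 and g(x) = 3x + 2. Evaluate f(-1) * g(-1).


4


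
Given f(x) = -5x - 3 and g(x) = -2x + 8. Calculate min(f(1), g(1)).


-8


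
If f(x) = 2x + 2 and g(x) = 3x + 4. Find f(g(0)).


10


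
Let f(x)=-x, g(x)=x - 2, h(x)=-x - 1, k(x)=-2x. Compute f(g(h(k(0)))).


k(0) = 0
h(0) = -1
g(-1) = -3
f(-3) = 3

3


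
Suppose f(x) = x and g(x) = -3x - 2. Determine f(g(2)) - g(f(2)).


f(g(2)) = -8
g(f(2)) = -8
Difference = 0

0


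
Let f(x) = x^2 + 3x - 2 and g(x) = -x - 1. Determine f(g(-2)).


g(-2) = 1
f(1) = 1*(1)^2 + 3*(1) - 2 = 2

2


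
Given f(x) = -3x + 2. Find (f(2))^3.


-64


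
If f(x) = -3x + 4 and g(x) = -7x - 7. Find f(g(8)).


g(8) = -63
f(-63) = 193

193


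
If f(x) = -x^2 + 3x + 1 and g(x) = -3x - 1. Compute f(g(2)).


g(2) = -7
f(-7) = (-1)*(-7)^2 + 3*(-7) + 1 = -69

-69


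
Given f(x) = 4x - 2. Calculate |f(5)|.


f(5) = 18
|18| = 18

18


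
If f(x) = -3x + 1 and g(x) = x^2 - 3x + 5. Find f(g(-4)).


g(-4) = 33
f(33) = -98

-98


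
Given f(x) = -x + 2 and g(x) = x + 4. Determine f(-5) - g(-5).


f(-5) = 7
g(-5) = -1
Difference = 8

8


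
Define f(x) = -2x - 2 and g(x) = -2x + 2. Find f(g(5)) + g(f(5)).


f(g(5)) = 14
g(f(5)) = 26
Sum = 40

40


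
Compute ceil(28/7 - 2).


2


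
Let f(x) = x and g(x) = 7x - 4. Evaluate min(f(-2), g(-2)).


f(-2) = -2
g(-2) = -18
min = -18

-18


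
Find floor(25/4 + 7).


25/4 = 6.25
6.25 + 7 = 13.25
floor(13.25) = 13

13


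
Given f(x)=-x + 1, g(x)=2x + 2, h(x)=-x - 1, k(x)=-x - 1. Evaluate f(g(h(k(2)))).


k(2) = -3
h(-3) = 2
g(2) = 6
f(6) = -5

-5


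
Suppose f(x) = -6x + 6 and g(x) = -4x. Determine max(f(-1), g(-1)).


f(-1) = 12
g(-1) = 4
max = 12

12


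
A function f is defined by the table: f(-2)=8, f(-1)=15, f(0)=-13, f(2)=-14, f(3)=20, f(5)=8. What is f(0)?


Reading from the table at x = 0

-13


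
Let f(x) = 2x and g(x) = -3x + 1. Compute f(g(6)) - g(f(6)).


f(g(6)) = -34
g(f(6)) = -35
Difference = 1

1


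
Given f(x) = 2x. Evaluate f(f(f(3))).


24


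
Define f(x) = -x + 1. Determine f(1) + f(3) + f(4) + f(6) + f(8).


-17


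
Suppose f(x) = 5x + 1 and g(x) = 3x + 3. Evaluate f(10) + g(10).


f(10) = 51
g(10) = 33
Sum = 84

84


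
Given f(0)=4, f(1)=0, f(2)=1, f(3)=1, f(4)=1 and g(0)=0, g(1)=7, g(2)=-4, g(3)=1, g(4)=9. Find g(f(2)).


f(2) = 1
g(1) = 7

7


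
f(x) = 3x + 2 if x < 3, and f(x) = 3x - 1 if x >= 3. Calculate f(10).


10 satisfies x >= 3
f(10) = 29

29


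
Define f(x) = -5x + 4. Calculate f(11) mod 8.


f(11) = -51
-51 mod 8 = 5

5


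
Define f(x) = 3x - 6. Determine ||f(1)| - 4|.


1


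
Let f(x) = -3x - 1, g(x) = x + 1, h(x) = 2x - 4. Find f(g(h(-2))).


h(-2) = -8
g(-8) = -7
f(-7) = 20

20


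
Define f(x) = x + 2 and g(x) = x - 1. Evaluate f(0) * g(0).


f(0) = 2
g(0) = -1
Product = -2

-2


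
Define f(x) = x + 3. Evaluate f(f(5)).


f(5) = 8
f(8) = 11

11


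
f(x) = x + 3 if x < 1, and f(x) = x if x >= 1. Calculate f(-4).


-4 satisfies x < 1
f(-4) = -1

-1


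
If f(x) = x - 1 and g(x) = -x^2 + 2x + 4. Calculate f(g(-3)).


g(-3) = -11
f(-11) = -12

-12


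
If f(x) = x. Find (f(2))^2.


4


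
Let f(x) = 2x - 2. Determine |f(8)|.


f(8) = 14
|14| = 14

14


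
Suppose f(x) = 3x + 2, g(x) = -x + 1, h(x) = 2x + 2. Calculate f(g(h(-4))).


h(-4) = -6
g(-6) = 7
f(7) = 23

23


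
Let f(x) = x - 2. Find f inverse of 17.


19


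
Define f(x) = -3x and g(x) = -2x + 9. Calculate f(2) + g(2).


f(2) = -6
g(2) = 5
Sum = -1

-1


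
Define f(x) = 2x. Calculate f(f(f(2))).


f(2) = 4
f(4) = 8
f(8) = 16

16


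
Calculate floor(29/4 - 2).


29/4 = 7.25
7.25 - 2 = 5.25
floor(5.25) = 5

5


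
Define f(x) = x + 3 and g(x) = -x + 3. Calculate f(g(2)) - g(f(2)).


f(g(2)) = 4
g(f(2)) = -2
Difference = 6

6


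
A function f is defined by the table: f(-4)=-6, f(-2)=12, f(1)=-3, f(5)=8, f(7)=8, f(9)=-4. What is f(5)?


Reading from the table at x = 5

8


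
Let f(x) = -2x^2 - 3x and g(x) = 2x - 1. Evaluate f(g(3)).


g(3) = 5
f(5) = (-2)*(5)^2 - 3*(5) = -65

-65


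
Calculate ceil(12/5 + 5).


12/5 = 2.4
2.4 + 5 = 7.4
ceil(7.4) = 8

8


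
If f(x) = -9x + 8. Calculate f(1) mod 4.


f(1) = -1
-1 mod 4 = 3

3


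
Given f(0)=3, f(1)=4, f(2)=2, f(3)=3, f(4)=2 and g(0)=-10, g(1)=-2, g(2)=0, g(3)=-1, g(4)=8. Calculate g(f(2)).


f(2) = 2
g(2) = 0

0


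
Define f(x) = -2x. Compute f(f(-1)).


f(-1) = 2
f(2) = -4

-4


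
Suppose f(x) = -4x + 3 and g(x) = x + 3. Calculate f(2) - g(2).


f(2) = -5
g(2) = 5
Difference = -10

-10


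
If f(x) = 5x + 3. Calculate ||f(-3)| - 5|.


f(-3) = -12
|-12| = 12
|12 - 5| = 7

7


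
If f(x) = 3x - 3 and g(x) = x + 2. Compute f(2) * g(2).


f(2) = 3
g(2) = 4
Product = 12

12


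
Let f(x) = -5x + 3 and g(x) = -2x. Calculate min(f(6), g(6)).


f(6) = -27
g(6) = -12
min = -27

-27


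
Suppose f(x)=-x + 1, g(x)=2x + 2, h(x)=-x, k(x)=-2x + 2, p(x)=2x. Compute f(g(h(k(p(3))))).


p(3) = 6
k(6) = -10
h(-10) = 10
g(10) = 22
f(22) = -21

-21


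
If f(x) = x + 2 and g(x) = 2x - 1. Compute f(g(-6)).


g(-6) = -13
f(-13) = -11

-11


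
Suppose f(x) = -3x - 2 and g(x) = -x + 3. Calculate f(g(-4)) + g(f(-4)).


f(g(-4)) = -23
g(f(-4)) = -7
Sum = -30

-30


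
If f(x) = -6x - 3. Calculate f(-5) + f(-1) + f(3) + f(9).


f(-5) = 27
f(-1) = 3
f(3) = -21
f(9) = -57
Sum = -48

-48


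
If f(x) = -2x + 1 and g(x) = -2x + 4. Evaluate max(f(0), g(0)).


f(0) = 1
g(0) = 4
max = 4

4


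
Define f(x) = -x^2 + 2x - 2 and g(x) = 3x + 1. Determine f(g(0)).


g(0) = 1
f(1) = (-1)*(1)^2 + 2*(1) - 2 = -1

-1


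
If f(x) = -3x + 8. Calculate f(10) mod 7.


f(10) = -22
-22 mod 7 = 6

6


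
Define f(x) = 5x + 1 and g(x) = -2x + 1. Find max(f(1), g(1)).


f(1) = 6
g(1) = -1
max = 6

6


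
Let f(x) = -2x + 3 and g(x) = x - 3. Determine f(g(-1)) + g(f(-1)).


f(g(-1)) = 11
g(f(-1)) = 2
Sum = 13

13


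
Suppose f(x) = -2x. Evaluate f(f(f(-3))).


f(-3) = 6
f(6) = -12
f(-12) = 24

24


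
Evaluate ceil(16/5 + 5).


16/5 = 3.2
3.2 + 5 = 8.2
ceil(8.2) = 9

9


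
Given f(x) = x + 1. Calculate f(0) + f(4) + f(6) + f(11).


f(0) = 1
f(4) = 5
f(6) = 7
f(11) = 12
Sum = 25

25


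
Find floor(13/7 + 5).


13/7 = 1.8571
1.8571 + 5 = 6.8571
floor(6.8571) = 6

6


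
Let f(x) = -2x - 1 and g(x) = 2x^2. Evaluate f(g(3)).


g(3) = 18
f(18) = -37

-37


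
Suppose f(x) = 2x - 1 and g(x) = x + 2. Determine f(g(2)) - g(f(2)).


f(g(2)) = 7
g(f(2)) = 5
Difference = 2

2


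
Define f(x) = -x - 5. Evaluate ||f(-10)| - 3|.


f(-10) = 5
|5| = 5
|5 - 3| = 2

2


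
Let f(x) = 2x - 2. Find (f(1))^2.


f(1) = 0
(0)^2 = 0

0


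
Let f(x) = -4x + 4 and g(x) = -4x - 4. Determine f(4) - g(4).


f(4) = -12
g(4) = -20
Difference = 8

8


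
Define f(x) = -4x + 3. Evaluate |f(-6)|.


27


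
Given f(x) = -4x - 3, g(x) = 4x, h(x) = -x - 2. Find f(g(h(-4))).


h(-4) = 2
g(2) = 8
f(8) = -35

-35


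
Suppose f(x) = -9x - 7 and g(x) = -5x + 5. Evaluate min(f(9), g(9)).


f(9) = -88
g(9) = -40
min = -88

-88


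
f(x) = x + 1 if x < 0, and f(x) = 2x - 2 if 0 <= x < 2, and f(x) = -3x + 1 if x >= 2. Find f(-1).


0


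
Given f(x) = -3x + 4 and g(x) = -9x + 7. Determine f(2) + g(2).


f(2) = -2
g(2) = -11
Sum = -13

-13


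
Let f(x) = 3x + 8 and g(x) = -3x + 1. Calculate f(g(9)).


g(9) = -26
f(-26) = -70

-70


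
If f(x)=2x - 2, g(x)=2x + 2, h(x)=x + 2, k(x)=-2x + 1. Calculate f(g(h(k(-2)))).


k(-2) = 5
h(5) = 7
g(7) = 16
f(16) = 30

30


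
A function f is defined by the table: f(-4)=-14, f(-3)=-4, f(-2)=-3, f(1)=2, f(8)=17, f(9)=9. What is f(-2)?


Reading from the table at x = -2

-3


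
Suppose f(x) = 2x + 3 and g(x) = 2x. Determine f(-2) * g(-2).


4


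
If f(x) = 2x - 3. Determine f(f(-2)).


f(-2) = -7
f(-7) = -17

-17


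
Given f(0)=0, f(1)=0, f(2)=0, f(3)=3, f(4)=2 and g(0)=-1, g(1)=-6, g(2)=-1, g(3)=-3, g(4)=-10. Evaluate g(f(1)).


f(1) = 0
g(0) = -1

-1


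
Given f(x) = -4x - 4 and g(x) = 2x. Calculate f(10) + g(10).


-24


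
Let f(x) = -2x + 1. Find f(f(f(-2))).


f(-2) = 5
f(5) = -9
f(-9) = 19

19


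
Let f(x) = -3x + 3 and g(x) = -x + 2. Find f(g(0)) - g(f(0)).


f(g(0)) = -3
g(f(0)) = -1
Difference = -2

-2


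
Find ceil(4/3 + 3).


4/3 = 1.3333
1.3333 + 3 = 4.3333
ceil(4.3333) = 5

5


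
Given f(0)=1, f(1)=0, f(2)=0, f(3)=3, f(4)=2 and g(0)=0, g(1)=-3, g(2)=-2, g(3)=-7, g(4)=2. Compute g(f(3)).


f(3) = 3
g(3) = -7

-7


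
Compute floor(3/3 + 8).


3/3 = 1
1 + 8 = 9
floor(9) = 9

9


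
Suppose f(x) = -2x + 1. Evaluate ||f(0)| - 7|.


f(0) = 1
|1| = 1
|1 - 7| = 6

6


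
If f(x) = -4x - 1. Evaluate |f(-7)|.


f(-7) = 27
|27| = 27

27


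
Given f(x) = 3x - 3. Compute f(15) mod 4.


2


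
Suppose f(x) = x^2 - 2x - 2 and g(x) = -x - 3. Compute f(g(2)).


33


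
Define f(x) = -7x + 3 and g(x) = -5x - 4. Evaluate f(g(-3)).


g(-3) = 11
f(11) = -74

-74


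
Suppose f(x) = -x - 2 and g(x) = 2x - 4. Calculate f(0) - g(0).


f(0) = -2
g(0) = -4
Difference = 2

2


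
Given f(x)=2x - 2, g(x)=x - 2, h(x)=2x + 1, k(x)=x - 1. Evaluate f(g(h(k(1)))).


k(1) = 0
h(0) = 1
g(1) = -1
f(-1) = -4

-4


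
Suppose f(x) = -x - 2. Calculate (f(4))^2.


f(4) = -6
(-6)^2 = 36

36


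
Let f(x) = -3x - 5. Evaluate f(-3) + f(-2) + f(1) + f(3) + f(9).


f(-3) = 4
f(-2) = 1
f(1) = -8
f(3) = -14
f(9) = -32
Sum = -49

-49


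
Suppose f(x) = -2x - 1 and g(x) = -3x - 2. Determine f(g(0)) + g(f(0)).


f(g(0)) = 3
g(f(0)) = 1
Sum = 4

4


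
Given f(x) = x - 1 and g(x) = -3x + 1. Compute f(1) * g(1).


0


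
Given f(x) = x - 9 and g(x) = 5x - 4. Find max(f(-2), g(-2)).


-11


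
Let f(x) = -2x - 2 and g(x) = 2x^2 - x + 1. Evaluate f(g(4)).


g(4) = 29
f(29) = -60

-60


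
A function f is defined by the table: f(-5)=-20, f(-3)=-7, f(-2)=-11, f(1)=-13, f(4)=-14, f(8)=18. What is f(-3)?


Reading from the table at x = -3

-7


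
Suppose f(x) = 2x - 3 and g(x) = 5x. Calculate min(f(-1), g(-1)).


f(-1) = -5
g(-1) = -5
min = -5

-5


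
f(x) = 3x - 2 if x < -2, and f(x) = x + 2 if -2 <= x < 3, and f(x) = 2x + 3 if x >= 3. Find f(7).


7 satisfies x >= 3
f(7) = 17

17


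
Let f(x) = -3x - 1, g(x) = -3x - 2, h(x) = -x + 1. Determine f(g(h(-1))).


h(-1) = 2
g(2) = -8
f(-8) = 23

23


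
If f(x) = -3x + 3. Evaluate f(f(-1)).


f(-1) = 6
f(6) = -15

-15


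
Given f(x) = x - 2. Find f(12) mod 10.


0


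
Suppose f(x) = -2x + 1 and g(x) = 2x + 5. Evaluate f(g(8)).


-41


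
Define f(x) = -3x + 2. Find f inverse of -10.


4


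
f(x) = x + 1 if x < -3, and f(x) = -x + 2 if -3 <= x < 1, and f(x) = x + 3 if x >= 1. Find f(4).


7


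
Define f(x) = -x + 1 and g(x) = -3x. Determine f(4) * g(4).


f(4) = -3
g(4) = -12
Product = 36

36


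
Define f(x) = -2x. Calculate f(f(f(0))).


f(0) = 0
f(0) = 0
f(0) = 0

0


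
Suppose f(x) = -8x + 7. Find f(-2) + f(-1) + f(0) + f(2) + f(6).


f(-2) = 23
f(-1) = 15
f(0) = 7
f(2) = -9
f(6) = -41
Sum = -5

-5


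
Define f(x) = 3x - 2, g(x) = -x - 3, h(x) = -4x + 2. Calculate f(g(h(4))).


31


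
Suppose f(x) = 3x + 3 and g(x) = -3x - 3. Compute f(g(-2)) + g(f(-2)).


18


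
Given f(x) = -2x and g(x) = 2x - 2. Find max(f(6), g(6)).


f(6) = -12
g(6) = 10
max = 10

10


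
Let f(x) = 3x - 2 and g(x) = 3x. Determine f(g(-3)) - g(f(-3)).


4


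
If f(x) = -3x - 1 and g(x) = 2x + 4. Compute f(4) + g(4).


f(4) = -13
g(4) = 12
Sum = -1

-1


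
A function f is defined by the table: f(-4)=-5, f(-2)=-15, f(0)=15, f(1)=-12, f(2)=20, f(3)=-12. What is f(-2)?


-15


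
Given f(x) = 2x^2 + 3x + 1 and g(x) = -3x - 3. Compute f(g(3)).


g(3) = -12
f(-12) = 2*(-12)^2 + 3*(-12) + 1 = 253

253


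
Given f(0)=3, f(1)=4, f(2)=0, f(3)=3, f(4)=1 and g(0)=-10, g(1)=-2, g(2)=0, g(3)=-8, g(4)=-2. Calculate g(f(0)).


f(0) = 3
g(3) = -8

-8


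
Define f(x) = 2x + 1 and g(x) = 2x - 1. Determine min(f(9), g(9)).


f(9) = 19
g(9) = 17
min = 17

17


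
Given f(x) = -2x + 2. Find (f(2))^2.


4


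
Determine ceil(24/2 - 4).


24/2 = 12
12 - 4 = 8
ceil(8) = 8

8


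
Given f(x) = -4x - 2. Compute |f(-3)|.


f(-3) = 10
|10| = 10

10


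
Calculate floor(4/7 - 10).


4/7 = 0.5714
0.5714 - 10 = -9.4286
floor(-9.4286) = -10

-10


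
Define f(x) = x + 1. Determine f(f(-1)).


f(-1) = 0
f(0) = 1

1


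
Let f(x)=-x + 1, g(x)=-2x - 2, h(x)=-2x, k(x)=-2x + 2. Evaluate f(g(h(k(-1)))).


k(-1) = 4
h(4) = -8
g(-8) = 14
f(14) = -13

-13


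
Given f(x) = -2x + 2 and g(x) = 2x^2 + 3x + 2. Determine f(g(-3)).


g(-3) = 11
f(11) = -20

-20


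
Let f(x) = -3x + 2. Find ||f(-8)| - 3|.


23


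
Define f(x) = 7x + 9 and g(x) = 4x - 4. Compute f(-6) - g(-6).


f(-6) = -33
g(-6) = -28
Difference = -5

-5


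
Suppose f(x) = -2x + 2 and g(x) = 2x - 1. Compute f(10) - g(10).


f(10) = -18
g(10) = 19
Difference = -37

-37


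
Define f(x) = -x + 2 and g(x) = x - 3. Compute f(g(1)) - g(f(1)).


f(g(1)) = 4
g(f(1)) = -2
Difference = 6

6


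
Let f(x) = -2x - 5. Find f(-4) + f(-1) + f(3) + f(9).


f(-4) = 3
f(-1) = -3
f(3) = -11
f(9) = -23
Sum = -34

-34


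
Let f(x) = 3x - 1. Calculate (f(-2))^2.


f(-2) = -7
(-7)^2 = 49

49


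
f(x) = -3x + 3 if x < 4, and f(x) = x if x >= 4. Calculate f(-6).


-6 satisfies x < 4
f(-6) = 21

21


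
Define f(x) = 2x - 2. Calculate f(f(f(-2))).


-30


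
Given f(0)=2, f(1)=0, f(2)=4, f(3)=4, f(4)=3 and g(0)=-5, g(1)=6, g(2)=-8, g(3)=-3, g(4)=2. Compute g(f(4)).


f(4) = 3
g(3) = -3

-3


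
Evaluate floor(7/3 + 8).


7/3 = 2.3333
2.3333 + 8 = 10.3333
floor(10.3333) = 10

10


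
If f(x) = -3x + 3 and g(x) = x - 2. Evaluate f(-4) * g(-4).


-90


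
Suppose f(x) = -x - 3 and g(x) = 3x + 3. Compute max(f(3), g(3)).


f(3) = -6
g(3) = 12
max = 12

12


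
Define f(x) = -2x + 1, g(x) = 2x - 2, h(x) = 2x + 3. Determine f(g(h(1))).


h(1) = 5
g(5) = 8
f(8) = -15

-15


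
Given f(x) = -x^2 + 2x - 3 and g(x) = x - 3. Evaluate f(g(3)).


g(3) = 0
f(0) = (-1)*(0)^2 + 2*(0) - 3 = -3

-3


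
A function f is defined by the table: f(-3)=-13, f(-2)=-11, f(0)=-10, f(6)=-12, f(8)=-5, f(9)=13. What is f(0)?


Reading from the table at x = 0

-10


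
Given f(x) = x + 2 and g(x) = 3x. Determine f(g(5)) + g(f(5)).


f(g(5)) = 17
g(f(5)) = 21
Sum = 38

38


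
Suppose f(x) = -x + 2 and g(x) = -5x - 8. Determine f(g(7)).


g(7) = -43
f(-43) = 45

45


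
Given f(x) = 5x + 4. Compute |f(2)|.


f(2) = 14
|14| = 14

14


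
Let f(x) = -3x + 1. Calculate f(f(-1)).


f(-1) = 4
f(4) = -11

-11


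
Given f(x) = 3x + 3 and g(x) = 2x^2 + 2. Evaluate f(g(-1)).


g(-1) = 4
f(4) = 15

15


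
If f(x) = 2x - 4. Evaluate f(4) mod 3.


f(4) = 4
4 mod 3 = 1

1


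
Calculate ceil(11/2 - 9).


11/2 = 5.5
5.5 - 9 = -3.5
ceil(-3.5) = -3

-3


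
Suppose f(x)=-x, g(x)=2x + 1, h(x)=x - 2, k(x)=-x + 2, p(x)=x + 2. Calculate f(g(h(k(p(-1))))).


p(-1) = 1
k(1) = 1
h(1) = -1
g(-1) = -1
f(-1) = 1

1


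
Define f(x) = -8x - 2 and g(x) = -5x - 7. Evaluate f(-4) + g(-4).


43


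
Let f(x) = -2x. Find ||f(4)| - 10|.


f(4) = -8
|-8| = 8
|8 - 10| = 2

2


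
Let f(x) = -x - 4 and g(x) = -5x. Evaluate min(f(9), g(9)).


f(9) = -13
g(9) = -45
min = -45

-45


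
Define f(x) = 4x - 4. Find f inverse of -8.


-1


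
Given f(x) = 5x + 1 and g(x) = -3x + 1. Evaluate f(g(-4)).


66


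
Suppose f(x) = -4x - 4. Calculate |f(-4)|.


f(-4) = 12
|12| = 12

12


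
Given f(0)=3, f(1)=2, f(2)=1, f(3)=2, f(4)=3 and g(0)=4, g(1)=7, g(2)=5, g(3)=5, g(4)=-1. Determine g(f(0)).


f(0) = 3
g(3) = 5

5


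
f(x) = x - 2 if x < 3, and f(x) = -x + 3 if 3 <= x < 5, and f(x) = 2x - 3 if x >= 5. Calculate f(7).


11


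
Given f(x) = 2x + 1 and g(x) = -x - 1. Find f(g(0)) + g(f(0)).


f(g(0)) = -1
g(f(0)) = -2
Sum = -3

-3


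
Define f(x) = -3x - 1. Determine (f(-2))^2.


f(-2) = 5
(5)^2 = 25

25


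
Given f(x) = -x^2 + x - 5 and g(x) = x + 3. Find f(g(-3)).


g(-3) = 0
f(0) = (-1)*(0)^2 + 1*(0) - 5 = -5

-5


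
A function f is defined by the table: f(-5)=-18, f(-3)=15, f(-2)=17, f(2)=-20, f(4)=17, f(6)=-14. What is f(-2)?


17


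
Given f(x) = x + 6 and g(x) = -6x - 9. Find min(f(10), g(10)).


-69


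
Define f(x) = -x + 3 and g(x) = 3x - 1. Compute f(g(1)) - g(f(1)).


f(g(1)) = 1
g(f(1)) = 5
Difference = -4

-4


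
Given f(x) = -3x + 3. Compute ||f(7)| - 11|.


7


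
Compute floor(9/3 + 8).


9/3 = 3
3 + 8 = 11
floor(11) = 11

11


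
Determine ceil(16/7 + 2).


16/7 = 2.2857
2.2857 + 2 = 4.2857
ceil(4.2857) = 5

5


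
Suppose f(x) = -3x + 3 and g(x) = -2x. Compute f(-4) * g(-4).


f(-4) = 15
g(-4) = 8
Product = 120

120


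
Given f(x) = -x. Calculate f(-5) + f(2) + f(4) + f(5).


-6


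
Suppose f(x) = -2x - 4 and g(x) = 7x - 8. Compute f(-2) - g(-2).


f(-2) = 0
g(-2) = -22
Difference = 22

22


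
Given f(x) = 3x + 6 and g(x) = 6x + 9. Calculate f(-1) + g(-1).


f(-1) = 3
g(-1) = 3
Sum = 6

6


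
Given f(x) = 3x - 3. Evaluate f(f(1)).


f(1) = 0
f(0) = -3

-3


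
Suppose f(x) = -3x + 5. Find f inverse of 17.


Solve -3x + 5 = 17
x = (17 - 5) / (-3) = -4

-4


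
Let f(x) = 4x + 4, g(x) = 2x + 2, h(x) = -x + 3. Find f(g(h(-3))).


h(-3) = 6
g(6) = 14
f(14) = 60

60


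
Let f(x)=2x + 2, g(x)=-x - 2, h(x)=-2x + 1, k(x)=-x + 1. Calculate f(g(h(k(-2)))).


8


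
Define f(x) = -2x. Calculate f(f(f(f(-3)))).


-48


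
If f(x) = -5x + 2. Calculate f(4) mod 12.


f(4) = -18
-18 mod 12 = 6

6


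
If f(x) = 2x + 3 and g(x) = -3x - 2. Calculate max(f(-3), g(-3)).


f(-3) = -3
g(-3) = 7
max = 7

7


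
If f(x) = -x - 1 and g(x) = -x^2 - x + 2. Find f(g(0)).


-3


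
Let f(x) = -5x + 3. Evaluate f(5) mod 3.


f(5) = -22
-22 mod 3 = 2

2


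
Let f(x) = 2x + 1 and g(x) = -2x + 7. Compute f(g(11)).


g(11) = -15
f(-15) = -29

-29


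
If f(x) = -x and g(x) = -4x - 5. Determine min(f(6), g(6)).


f(6) = -6
g(6) = -29
min = -29

-29


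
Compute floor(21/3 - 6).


21/3 = 7
7 - 6 = 1
floor(1) = 1

1


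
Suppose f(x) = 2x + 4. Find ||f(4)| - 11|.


f(4) = 12
|12| = 12
|12 - 11| = 1

1


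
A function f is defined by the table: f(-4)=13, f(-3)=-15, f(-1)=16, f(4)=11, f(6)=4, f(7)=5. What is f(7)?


5


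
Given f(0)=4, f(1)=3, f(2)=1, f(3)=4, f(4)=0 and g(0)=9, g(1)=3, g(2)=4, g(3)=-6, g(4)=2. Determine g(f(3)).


f(3) = 4
g(4) = 2

2


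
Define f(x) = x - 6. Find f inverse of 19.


Solve x - 6 = 19
x = (19 + 6) / 1 = 25

25


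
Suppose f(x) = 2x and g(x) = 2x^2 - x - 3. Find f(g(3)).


g(3) = 12
f(12) = 24

24


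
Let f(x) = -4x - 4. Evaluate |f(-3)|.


f(-3) = 8
|8| = 8

8


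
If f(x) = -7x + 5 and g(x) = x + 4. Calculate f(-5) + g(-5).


f(-5) = 40
g(-5) = -1
Sum = 39

39


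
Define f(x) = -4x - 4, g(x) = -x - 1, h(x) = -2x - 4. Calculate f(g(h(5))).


-56


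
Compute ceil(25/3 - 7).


25/3 = 8.3333
8.3333 - 7 = 1.3333
ceil(1.3333) = 2

2


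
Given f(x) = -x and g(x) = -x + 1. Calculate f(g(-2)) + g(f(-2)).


f(g(-2)) = -3
g(f(-2)) = -1
Sum = -4

-4


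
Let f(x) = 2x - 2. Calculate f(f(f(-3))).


f(-3) = -8
f(-8) = -18
f(-18) = -38

-38


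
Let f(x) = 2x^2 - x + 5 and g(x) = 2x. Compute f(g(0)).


5


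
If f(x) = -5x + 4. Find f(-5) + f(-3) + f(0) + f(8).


16


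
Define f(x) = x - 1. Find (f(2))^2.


f(2) = 1
(1)^2 = 1

1


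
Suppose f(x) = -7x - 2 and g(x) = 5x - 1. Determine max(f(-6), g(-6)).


f(-6) = 40
g(-6) = -31
max = 40

40


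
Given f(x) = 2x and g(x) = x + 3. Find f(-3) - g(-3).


f(-3) = -6
g(-3) = 0
Difference = -6

-6


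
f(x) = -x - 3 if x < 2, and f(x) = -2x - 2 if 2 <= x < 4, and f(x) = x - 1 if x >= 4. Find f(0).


-3


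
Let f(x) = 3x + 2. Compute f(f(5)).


f(5) = 17
f(17) = 53

53


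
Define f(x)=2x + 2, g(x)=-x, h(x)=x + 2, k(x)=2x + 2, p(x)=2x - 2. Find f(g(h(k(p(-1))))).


p(-1) = -4
k(-4) = -6
h(-6) = -4
g(-4) = 4
f(4) = 10

10


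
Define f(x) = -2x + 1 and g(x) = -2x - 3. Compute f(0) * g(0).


f(0) = 1
g(0) = -3
Product = -3

-3


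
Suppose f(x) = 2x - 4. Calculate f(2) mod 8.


f(2) = 0
0 mod 8 = 0

0


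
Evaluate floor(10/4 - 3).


10/4 = 2.5
2.5 - 3 = -0.5
floor(-0.5) = -1

-1


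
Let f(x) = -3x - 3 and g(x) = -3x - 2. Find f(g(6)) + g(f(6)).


f(g(6)) = 57
g(f(6)) = 61
Sum = 118

118


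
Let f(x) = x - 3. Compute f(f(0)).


f(0) = -3
f(-3) = -6

-6


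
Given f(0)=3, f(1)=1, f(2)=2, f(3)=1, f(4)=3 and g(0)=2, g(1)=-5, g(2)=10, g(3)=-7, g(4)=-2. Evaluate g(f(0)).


f(0) = 3
g(3) = -7

-7


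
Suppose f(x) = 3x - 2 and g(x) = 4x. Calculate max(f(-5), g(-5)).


f(-5) = -17
g(-5) = -20
max = -17

-17


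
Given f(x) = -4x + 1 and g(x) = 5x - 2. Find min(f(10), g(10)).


f(10) = -39
g(10) = 48
min = -39

-39


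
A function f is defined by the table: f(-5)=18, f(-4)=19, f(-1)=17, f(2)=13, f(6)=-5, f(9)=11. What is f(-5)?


Reading from the table at x = -5

18


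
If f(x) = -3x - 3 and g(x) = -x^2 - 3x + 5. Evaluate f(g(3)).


g(3) = -13
f(-13) = 36

36


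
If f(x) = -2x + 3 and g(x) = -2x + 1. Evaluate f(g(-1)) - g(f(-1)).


f(g(-1)) = -3
g(f(-1)) = -9
Difference = 6

6


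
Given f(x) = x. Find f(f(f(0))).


f(0) = 0
f(0) = 0
f(0) = 0

0


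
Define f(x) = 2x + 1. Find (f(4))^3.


f(4) = 9
(9)^3 = 729

729


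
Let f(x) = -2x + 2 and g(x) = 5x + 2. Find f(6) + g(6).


f(6) = -10
g(6) = 32
Sum = 22

22


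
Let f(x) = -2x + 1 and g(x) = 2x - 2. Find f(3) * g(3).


f(3) = -5
g(3) = 4
Product = -20

-20


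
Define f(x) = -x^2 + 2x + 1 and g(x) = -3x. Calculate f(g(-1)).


g(-1) = 3
f(3) = (-1)*(3)^2 + 2*(3) + 1 = -2

-2


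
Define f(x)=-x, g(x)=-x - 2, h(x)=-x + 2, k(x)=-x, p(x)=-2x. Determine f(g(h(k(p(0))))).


p(0) = 0
k(0) = 0
h(0) = 2
g(2) = -4
f(-4) = 4

4


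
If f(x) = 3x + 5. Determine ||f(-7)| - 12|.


4


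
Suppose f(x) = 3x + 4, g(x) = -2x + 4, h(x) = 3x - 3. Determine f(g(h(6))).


-74


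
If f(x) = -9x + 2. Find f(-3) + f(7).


-32


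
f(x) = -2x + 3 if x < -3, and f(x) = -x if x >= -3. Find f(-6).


-6 satisfies x < -3
f(-6) = 15

15


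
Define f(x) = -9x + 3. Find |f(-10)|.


f(-10) = 93
|93| = 93

93


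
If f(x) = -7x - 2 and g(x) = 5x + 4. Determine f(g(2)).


g(2) = 14
f(14) = -100

-100


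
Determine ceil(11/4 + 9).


11/4 = 2.75
2.75 + 9 = 11.75
ceil(11.75) = 12

12


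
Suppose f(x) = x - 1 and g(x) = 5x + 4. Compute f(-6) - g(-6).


f(-6) = -7
g(-6) = -26
Difference = 19

19


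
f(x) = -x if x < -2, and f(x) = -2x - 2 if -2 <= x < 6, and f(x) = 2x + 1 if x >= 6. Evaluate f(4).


4 satisfies -2 <= x < 6
f(4) = -10

-10


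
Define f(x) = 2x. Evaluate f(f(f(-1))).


f(-1) = -2
f(-2) = -4
f(-4) = -8

-8


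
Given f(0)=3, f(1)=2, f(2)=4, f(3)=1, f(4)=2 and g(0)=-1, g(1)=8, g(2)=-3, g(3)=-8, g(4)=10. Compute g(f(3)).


f(3) = 1
g(1) = 8

8


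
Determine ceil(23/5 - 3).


2


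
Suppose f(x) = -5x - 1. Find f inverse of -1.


Solve -5x - 1 = -1
x = (-1 + 1) / (-5) = 0

0


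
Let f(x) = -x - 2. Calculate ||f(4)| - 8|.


f(4) = -6
|-6| = 6
|6 - 8| = 2

2


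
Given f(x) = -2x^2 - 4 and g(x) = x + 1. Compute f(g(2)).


g(2) = 3
f(3) = (-2)*(3)^2 - 4 = -22

-22


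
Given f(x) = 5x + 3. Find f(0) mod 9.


f(0) = 3
3 mod 9 = 3

3


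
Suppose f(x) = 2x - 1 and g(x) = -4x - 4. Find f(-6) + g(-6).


f(-6) = -13
g(-6) = 20
Sum = 7

7


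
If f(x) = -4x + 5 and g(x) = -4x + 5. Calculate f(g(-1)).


-31


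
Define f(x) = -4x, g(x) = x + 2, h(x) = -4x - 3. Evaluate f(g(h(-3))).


h(-3) = 9
g(9) = 11
f(11) = -44

-44


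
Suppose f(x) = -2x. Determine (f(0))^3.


f(0) = 0
(0)^3 = 0

0


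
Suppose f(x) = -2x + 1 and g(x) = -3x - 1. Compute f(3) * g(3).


f(3) = -5
g(3) = -10
Product = 50

50


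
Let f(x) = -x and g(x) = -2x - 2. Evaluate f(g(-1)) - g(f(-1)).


4


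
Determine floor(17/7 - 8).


-6


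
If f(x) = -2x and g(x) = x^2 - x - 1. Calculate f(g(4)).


g(4) = 11
f(11) = -22

-22


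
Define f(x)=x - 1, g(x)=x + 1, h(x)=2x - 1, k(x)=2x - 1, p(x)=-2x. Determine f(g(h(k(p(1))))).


p(1) = -2
k(-2) = -5
h(-5) = -11
g(-11) = -10
f(-10) = -11

-11


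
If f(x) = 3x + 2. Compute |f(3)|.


11


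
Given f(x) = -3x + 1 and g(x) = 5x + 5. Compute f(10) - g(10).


f(10) = -29
g(10) = 55
Difference = -84

-84


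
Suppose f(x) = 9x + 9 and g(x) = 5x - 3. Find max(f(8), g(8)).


f(8) = 81
g(8) = 37
max = 81

81


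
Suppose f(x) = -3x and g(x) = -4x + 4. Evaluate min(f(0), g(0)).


f(0) = 0
g(0) = 4
min = 0

0


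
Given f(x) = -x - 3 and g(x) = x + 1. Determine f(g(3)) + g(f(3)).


f(g(3)) = -7
g(f(3)) = -5
Sum = -12

-12


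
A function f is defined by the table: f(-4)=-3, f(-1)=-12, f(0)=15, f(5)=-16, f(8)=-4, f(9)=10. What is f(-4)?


Reading from the table at x = -4

-3


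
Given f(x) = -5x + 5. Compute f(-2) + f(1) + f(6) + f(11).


-60


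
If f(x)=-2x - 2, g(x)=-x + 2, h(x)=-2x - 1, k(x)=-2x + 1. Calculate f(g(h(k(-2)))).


k(-2) = 5
h(5) = -11
g(-11) = 13
f(13) = -28

-28


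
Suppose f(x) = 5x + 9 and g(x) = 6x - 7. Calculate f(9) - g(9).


f(9) = 54
g(9) = 47
Difference = 7

7


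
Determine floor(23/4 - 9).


23/4 = 5.75
5.75 - 9 = -3.25
floor(-3.25) = -4

-4


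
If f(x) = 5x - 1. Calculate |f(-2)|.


f(-2) = -11
|-11| = 11

11


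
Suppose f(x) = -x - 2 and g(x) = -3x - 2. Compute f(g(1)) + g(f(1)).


10


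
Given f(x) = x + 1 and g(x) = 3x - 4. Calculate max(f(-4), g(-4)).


f(-4) = -3
g(-4) = -16
max = -3

-3


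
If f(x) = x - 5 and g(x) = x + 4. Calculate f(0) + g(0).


f(0) = -5
g(0) = 4
Sum = -1

-1


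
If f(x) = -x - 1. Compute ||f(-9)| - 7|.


1


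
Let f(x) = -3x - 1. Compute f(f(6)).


f(6) = -19
f(-19) = 56

56


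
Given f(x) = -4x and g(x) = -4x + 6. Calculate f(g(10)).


136


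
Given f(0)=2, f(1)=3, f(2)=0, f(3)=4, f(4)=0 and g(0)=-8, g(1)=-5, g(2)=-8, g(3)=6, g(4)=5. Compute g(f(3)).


f(3) = 4
g(4) = 5

5


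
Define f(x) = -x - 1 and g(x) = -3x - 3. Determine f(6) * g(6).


f(6) = -7
g(6) = -21
Product = 147

147


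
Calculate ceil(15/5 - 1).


15/5 = 3
3 - 1 = 2
ceil(2) = 2

2


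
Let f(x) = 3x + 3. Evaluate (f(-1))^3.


f(-1) = 0
(0)^3 = 0

0


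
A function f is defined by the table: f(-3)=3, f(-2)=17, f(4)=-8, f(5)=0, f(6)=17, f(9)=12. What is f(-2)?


Reading from the table at x = -2

17


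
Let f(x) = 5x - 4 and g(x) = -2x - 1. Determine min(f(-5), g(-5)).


f(-5) = -29
g(-5) = 9
min = -29

-29


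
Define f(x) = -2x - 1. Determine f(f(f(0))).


f(0) = -1
f(-1) = 1
f(1) = -3

-3


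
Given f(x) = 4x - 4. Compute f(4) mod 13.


12


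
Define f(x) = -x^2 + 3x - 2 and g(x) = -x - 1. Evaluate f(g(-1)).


g(-1) = 0
f(0) = (-1)*(0)^2 + 3*(0) - 2 = -2

-2


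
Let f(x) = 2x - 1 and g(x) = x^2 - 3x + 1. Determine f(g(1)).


g(1) = -1
f(-1) = -3

-3


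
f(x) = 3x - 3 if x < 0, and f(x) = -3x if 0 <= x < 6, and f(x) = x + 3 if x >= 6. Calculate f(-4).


-4 satisfies x < 0
f(-4) = -15

-15


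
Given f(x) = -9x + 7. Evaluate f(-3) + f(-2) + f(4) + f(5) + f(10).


f(-3) = 34
f(-2) = 25
f(4) = -29
f(5) = -38
f(10) = -83
Sum = -91

-91


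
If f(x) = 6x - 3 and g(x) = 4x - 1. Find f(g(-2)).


g(-2) = -9
f(-9) = -57

-57


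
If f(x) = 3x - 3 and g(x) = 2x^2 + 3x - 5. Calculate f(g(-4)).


g(-4) = 15
f(15) = 42

42


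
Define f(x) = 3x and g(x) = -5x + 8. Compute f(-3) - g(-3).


f(-3) = -9
g(-3) = 23
Difference = -32

-32


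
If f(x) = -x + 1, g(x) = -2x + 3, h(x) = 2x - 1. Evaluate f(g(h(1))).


h(1) = 1
g(1) = 1
f(1) = 0

0


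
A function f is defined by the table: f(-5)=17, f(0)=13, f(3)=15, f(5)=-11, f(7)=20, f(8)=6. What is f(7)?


Reading from the table at x = 7

20


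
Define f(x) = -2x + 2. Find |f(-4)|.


f(-4) = 10
|10| = 10

10


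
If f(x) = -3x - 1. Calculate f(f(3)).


29


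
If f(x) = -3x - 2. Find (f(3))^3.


-1331


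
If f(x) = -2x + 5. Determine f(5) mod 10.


f(5) = -5
-5 mod 10 = 5

5


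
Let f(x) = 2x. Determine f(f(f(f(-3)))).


f(-3) = -6
f(-6) = -12
f(-12) = -24
f(-24) = -48

-48


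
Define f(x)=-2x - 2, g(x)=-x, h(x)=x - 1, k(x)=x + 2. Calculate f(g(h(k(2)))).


k(2) = 4
h(4) = 3
g(3) = -3
f(-3) = 4

4


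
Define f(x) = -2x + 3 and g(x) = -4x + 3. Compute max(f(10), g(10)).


f(10) = -17
g(10) = -37
max = -17

-17


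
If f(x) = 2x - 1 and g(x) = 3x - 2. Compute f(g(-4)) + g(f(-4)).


f(g(-4)) = -29
g(f(-4)) = -29
Sum = -58

-58


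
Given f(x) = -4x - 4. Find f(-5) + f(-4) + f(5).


f(-5) = 16
f(-4) = 12
f(5) = -24
Sum = 4

4


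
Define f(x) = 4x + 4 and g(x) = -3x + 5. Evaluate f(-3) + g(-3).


f(-3) = -8
g(-3) = 14
Sum = 6

6


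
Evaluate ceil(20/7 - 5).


20/7 = 2.8571
2.8571 - 5 = -2.1429
ceil(-2.1429) = -2

-2


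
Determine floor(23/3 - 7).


0


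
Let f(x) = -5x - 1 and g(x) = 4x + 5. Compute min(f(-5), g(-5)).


f(-5) = 24
g(-5) = -15
min = -15

-15


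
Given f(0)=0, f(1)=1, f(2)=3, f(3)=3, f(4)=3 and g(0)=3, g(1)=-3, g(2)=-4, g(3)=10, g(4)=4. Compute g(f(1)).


f(1) = 1
g(1) = -3

-3


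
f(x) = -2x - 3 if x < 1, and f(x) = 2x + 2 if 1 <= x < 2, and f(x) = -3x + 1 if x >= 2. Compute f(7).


-20


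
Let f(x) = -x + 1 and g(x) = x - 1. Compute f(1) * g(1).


f(1) = 0
g(1) = 0
Product = 0

0


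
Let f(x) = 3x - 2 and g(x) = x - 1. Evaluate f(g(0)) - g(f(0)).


f(g(0)) = -5
g(f(0)) = -3
Difference = -2

-2


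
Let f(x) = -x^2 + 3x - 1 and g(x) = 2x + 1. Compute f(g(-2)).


g(-2) = -3
f(-3) = (-1)*(-3)^2 + 3*(-3) - 1 = -19

-19


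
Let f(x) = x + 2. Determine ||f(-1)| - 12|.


f(-1) = 1
|1| = 1
|1 - 12| = 11

11


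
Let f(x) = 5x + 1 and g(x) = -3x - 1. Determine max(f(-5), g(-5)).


f(-5) = -24
g(-5) = 14
max = 14

14


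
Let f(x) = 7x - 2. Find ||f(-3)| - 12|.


f(-3) = -23
|-23| = 23
|23 - 12| = 11

11


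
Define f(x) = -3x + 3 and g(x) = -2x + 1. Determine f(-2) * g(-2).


45


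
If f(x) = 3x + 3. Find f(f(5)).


57


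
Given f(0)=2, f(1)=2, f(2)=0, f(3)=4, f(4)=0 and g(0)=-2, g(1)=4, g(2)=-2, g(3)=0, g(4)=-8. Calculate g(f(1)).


f(1) = 2
g(2) = -2

-2


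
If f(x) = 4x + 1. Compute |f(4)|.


f(4) = 17
|17| = 17

17


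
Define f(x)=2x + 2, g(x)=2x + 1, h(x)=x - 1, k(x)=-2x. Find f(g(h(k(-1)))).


k(-1) = 2
h(2) = 1
g(1) = 3
f(3) = 8

8


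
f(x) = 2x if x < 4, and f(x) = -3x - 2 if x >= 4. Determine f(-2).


-2 satisfies x < 4
f(-2) = -4

-4


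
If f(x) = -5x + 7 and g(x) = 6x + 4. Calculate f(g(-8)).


227


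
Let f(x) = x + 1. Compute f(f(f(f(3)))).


7


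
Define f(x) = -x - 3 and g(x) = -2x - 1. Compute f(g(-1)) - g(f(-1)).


f(g(-1)) = -4
g(f(-1)) = 3
Difference = -7

-7


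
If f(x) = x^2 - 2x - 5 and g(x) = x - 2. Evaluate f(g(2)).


g(2) = 0
f(0) = 1*(0)^2 - 2*(0) - 5 = -5

-5


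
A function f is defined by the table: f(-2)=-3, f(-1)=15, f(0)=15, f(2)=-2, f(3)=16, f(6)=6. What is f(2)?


-2


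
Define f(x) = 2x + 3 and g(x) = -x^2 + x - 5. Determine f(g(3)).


g(3) = -11
f(-11) = -19

-19


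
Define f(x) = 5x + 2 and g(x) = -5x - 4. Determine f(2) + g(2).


f(2) = 12
g(2) = -14
Sum = -2

-2


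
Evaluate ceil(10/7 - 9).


-7


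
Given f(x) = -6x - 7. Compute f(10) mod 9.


f(10) = -67
-67 mod 9 = 5

5


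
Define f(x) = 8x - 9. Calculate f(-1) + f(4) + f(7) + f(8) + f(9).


f(-1) = -17
f(4) = 23
f(7) = 47
f(8) = 55
f(9) = 63
Sum = 171

171


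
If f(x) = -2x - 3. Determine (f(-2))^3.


f(-2) = 1
(1)^3 = 1

1


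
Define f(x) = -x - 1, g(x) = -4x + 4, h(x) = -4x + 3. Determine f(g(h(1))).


h(1) = -1
g(-1) = 8
f(8) = -9

-9


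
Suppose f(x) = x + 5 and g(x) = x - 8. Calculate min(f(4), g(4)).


f(4) = 9
g(4) = -4
min = -4

-4


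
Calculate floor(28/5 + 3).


28/5 = 5.6
5.6 + 3 = 8.6
floor(8.6) = 8

8


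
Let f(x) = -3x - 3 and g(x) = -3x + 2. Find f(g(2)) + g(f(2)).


f(g(2)) = 9
g(f(2)) = 29
Sum = 38

38


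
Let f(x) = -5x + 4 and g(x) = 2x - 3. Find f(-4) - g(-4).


35


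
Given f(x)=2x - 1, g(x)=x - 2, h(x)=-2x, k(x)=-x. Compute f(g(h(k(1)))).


k(1) = -1
h(-1) = 2
g(2) = 0
f(0) = -1

-1


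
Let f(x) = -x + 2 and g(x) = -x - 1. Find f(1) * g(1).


f(1) = 1
g(1) = -2
Product = -2

-2


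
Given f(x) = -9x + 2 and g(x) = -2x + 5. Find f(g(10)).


g(10) = -15
f(-15) = 137

137


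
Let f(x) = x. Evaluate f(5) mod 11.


f(5) = 5
5 mod 11 = 5

5


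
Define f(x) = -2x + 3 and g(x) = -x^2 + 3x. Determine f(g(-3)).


39


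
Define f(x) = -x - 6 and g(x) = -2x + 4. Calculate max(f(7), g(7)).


f(7) = -13
g(7) = -10
max = -10

-10


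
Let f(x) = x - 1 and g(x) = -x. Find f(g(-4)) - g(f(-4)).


f(g(-4)) = 3
g(f(-4)) = 5
Difference = -2

-2


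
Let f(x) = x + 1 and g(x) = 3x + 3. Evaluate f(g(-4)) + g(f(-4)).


-14


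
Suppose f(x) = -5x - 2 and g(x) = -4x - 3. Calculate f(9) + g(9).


f(9) = -47
g(9) = -39
Sum = -86

-86


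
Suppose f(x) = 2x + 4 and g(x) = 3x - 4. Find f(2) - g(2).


f(2) = 8
g(2) = 2
Difference = 6

6


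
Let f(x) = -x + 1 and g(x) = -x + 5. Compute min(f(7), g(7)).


f(7) = -6
g(7) = -2
min = -6

-6


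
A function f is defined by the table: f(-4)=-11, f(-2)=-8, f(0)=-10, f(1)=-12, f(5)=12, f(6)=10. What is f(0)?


Reading from the table at x = 0

-10


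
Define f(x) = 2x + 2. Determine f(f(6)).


30


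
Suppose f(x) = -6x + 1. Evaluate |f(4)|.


f(4) = -23
|-23| = 23

23


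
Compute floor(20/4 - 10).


-5


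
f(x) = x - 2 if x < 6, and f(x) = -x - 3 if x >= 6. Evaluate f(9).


9 satisfies x >= 6
f(9) = -12

-12


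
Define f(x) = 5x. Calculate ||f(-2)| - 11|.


f(-2) = -10
|-10| = 10
|10 - 11| = 1

1


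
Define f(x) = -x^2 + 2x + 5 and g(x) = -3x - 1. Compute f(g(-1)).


g(-1) = 2
f(2) = (-1)*(2)^2 + 2*(2) + 5 = 5

5


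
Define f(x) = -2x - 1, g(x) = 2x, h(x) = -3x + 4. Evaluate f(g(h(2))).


h(2) = -2
g(-2) = -4
f(-4) = 7

7


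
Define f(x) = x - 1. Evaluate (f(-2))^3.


f(-2) = -3
(-3)^3 = -27

-27


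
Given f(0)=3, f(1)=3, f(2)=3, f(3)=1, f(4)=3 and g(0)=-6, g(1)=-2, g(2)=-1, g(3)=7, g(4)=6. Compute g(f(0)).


f(0) = 3
g(3) = 7

7


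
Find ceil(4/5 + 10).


4/5 = 0.8
0.8 + 10 = 10.8
ceil(10.8) = 11

11


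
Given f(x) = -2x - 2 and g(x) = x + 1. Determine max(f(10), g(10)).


f(10) = -22
g(10) = 11
max = 11

11


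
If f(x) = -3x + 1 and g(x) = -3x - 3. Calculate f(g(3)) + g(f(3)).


f(g(3)) = 37
g(f(3)) = 21
Sum = 58

58


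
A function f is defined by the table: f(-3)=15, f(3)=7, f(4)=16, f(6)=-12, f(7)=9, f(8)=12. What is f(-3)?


Reading from the table at x = -3

15


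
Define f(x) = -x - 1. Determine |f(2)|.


f(2) = -3
|-3| = 3

3


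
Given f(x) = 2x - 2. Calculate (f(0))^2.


f(0) = -2
(-2)^2 = 4

4


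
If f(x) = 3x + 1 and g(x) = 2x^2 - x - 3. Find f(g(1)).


g(1) = -2
f(-2) = -5

-5


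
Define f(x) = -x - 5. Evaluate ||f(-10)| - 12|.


f(-10) = 5
|5| = 5
|5 - 12| = 7

7


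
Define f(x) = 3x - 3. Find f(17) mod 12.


f(17) = 48
48 mod 12 = 0

0


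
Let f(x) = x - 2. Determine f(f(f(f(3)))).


-5


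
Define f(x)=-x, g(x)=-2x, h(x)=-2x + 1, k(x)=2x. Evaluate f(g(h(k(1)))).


k(1) = 2
h(2) = -3
g(-3) = 6
f(6) = -6

-6


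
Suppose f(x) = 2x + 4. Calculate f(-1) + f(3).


f(-1) = 2
f(3) = 10
Sum = 12

12


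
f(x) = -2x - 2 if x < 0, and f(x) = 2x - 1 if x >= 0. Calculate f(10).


19


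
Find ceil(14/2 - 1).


14/2 = 7
7 - 1 = 6
ceil(6) = 6

6


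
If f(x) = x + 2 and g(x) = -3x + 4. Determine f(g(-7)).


g(-7) = 25
f(25) = 27

27


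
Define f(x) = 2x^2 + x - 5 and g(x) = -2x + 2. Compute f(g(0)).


5


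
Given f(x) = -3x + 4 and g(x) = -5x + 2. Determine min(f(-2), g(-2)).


f(-2) = 10
g(-2) = 12
min = 10

10


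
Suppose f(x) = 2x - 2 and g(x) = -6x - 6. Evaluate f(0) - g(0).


f(0) = -2
g(0) = -6
Difference = 4

4


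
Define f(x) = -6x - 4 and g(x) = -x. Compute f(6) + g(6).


f(6) = -40
g(6) = -6
Sum = -46

-46


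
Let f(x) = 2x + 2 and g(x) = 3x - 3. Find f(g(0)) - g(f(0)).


f(g(0)) = -4
g(f(0)) = 3
Difference = -7

-7


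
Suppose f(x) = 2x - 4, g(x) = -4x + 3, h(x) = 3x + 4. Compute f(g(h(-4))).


h(-4) = -8
g(-8) = 35
f(35) = 66

66


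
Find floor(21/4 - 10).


-5


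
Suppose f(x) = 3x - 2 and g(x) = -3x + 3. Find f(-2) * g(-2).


f(-2) = -8
g(-2) = 9
Product = -72

-72


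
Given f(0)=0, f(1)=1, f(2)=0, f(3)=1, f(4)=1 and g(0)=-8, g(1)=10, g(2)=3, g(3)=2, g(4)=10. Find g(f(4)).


f(4) = 1
g(1) = 10

10


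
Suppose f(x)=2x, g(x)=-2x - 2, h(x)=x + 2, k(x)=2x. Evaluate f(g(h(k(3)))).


k(3) = 6
h(6) = 8
g(8) = -18
f(-18) = -36

-36


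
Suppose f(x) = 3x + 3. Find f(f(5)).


f(5) = 18
f(18) = 57

57


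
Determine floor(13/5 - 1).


13/5 = 2.6
2.6 - 1 = 1.6
floor(1.6) = 1

1


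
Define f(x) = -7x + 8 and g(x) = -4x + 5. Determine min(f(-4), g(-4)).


f(-4) = 36
g(-4) = 21
min = 21

21


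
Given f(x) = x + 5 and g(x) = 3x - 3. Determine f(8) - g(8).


f(8) = 13
g(8) = 21
Difference = -8

-8
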